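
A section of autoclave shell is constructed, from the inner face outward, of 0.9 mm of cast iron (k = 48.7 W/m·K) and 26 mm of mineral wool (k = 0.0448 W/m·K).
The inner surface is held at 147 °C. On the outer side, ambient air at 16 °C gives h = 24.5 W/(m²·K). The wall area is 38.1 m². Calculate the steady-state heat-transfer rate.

Q ≈ 8030 W

Model the wall as resistances in series:
R_cast iron = L/(kA) = 0.0009/(48.7×38.1) = 4.851×10^-7 K/W
R_mineral wool = L/(kA) = 0.026/(0.0448×38.1) = 0.01523 K/W
R_outer film = 1/(h_o·A) = 1/(24.5×38.1) = 0.001071 K/W
R_total = 0.0163 K/W
Q = ΔT / R_total = 131 / 0.0163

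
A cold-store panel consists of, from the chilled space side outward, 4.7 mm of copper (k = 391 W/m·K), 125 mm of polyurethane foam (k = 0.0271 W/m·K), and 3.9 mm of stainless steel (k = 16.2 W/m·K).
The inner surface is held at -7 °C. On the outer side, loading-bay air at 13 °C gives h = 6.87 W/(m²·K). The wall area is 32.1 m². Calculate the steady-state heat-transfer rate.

Series thermal resistances:
R_copper = L/(kA) = 0.0047/(391×32.1) = 3.745×10^-7 K/W
R_polyurethane foam = L/(kA) = 0.125/(0.0271×32.1) = 0.1437 K/W
R_stainless steel = L/(kA) = 0.0039/(16.2×32.1) = 7.5×10^-6 K/W
R_outer film = 1/(h_o·A) = 1/(6.87×32.1) = 0.004535 K/W
R_total = 0.1482 K/W
Q = ΔT / R_total = 20 / 0.1482

Q ≈ 135 W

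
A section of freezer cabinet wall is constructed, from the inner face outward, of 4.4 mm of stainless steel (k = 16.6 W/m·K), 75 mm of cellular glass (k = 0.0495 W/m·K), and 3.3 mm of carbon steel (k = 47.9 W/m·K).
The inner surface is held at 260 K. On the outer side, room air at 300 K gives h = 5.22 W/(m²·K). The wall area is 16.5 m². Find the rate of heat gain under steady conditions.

Q ≈ 387 W

Treating each layer as a thermal resistance in series:
R_stainless steel = L/(kA) = 0.0044/(16.6×16.5) = 1.606×10^-5 K/W
R_cellular glass = L/(kA) = 0.075/(0.0495×16.5) = 0.09183 K/W
R_carbon steel = L/(kA) = 0.0033/(47.9×16.5) = 4.175×10^-6 K/W
R_outer film = 1/(h_o·A) = 1/(5.22×16.5) = 0.01161 K/W
R_total = 0.1035 K/W
Q = ΔT / R_total = 40 / 0.1035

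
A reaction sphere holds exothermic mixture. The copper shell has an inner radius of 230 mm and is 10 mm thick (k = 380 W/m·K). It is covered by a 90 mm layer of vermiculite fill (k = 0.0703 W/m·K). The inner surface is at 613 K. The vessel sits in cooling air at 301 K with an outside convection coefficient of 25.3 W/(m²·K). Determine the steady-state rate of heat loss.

Q ≈ 237 W

Radial (spherical) resistances in series:
R_copper shell = (1/0.23 − 1/0.24)/(4π×380) = 3.794×10^-5 K/W
R_vermiculite fill = (1/0.24 − 1/0.33)/(4π×0.0703) = 1.286 K/W
R_outer film = 1/(h·4πr_o²) = 1/(25.3×4π×0.33²) = 0.02888 K/W
R_total = 1.315 K/W
Q = ΔT/R_total = 312/1.315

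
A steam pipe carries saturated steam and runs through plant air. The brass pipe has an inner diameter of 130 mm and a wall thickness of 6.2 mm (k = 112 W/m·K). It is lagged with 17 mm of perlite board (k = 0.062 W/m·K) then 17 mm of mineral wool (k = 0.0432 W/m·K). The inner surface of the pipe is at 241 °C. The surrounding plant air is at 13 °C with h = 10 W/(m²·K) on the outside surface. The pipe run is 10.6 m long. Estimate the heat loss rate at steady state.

Cylindrical conduction, so R = ln(r₂/r₁)/(2πkL) per layer, in series:
R_brass pipe wall = ln(71.2/65)/(2π×112×10.6) = 1.221×10^-5 K/W
R_perlite board = ln(88.2/71.2)/(2π×0.062×10.6) = 0.05185 K/W
R_mineral wool = ln(105.2/88.2)/(2π×0.0432×10.6) = 0.06126 K/W
R_outer film = 1/(h_o·2πr_oL) = 1/(10×2π×0.1052×10.6) = 0.01427 K/W
R_total = 0.1274 K/W
Q = ΔT/R_total = 228/0.1274

Q ≈ 1790 W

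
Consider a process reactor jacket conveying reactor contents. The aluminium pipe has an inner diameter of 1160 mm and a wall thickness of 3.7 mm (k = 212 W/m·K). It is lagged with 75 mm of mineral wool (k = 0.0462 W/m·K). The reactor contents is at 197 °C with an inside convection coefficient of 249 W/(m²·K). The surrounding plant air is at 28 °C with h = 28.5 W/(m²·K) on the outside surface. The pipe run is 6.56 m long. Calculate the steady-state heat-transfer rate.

Q ≈ 2600 W

Cylindrical conduction, so R = ln(r₂/r₁)/(2πkL) per layer, in series:
R_inner film = 1/(h_i·2πr₁L) = 1/(249×2π×0.58×6.56) = 1.68×10^-4 K/W
R_aluminium pipe wall = ln(583.7/580)/(2π×212×6.56) = 7.277×10^-7 K/W
R_mineral wool = ln(658.7/583.7)/(2π×0.0462×6.56) = 0.06348 K/W
R_outer film = 1/(h_o·2πr_oL) = 1/(28.5×2π×0.6587×6.56) = 0.001292 K/W
R_total = 0.06494 K/W
Q = ΔT/R_total = 169/0.06494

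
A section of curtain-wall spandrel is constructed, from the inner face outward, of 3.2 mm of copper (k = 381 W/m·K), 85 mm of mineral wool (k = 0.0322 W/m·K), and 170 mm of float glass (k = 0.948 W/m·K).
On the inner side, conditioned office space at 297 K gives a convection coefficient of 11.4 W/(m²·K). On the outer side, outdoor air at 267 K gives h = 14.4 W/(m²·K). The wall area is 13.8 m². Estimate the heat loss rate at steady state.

Q ≈ 139 W

Series thermal resistances:
R_inner film = 1/(h_i·A) = 1/(11.4×13.8) = 0.006356 K/W
R_copper = L/(kA) = 0.0032/(381×13.8) = 6.086×10^-7 K/W
R_mineral wool = L/(kA) = 0.085/(0.0322×13.8) = 0.1913 K/W
R_float glass = L/(kA) = 0.17/(0.948×13.8) = 0.01299 K/W
R_outer film = 1/(h_o·A) = 1/(14.4×13.8) = 0.005032 K/W
R_total = 0.2157 K/W
Q = ΔT / R_total = 30 / 0.2157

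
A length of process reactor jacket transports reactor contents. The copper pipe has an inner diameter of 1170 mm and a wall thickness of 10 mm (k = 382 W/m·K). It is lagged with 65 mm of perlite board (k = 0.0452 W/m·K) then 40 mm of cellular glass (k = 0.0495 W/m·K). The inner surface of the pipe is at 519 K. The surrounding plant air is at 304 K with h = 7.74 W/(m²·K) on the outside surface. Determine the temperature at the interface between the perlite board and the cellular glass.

Per-layer cylindrical resistances, series-summed:
R_copper pipe wall = ln(595/585)/(2π×382×1) = 7.062×10^-6 K/W
R_perlite board = ln(660/595)/(2π×0.0452×1) = 0.3651 K/W
R_cellular glass = ln(700/660)/(2π×0.0495×1) = 0.1892 K/W
R_outer film = 1/(h_o·2πr_oL) = 1/(7.74×2π×0.7×1) = 0.02938 K/W
R_total = 0.5836 K/W
Q = ΔT/R_total = 215/0.5836
Q = 368 W/m
T_interface = T_inner − Q·ΣR(inner→interface) = 519 − 368×0.3651

T ≈ 385 K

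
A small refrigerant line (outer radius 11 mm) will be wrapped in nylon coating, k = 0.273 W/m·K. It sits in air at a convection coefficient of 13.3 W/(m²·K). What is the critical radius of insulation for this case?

r_cr ≈ 20.5 mm

For a cylinder r_cr = k/h = 0.273/13.3
r_cr = 20.5 mm; since the bare radius (11 mm) is below r_cr, adding a thin layer of insulation will *increase* heat loss.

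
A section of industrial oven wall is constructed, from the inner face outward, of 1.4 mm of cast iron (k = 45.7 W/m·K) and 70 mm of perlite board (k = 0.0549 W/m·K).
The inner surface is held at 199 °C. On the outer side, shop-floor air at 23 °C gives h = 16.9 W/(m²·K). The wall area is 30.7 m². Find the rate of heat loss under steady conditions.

Series thermal resistances:
R_cast iron = L/(kA) = 0.0014/(45.7×30.7) = 9.979×10^-7 K/W
R_perlite board = L/(kA) = 0.07/(0.0549×30.7) = 0.04153 K/W
R_outer film = 1/(h_o·A) = 1/(16.9×30.7) = 0.001927 K/W
R_total = 0.04346 K/W
Q = ΔT / R_total = 176 / 0.04346

Q ≈ 4050 W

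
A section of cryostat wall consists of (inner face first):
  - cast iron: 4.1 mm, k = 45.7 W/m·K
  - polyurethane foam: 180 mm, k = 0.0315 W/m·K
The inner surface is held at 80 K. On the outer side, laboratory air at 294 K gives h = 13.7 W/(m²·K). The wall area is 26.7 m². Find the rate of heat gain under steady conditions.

Q ≈ 987 W

Thermal resistances in series:
R_cast iron = L/(kA) = 0.0041/(45.7×26.7) = 3.36×10^-6 K/W
R_polyurethane foam = L/(kA) = 0.18/(0.0315×26.7) = 0.214 K/W
R_outer film = 1/(h_o·A) = 1/(13.7×26.7) = 0.002734 K/W
R_total = 0.2168 K/W
Q = ΔT / R_total = 214 / 0.2168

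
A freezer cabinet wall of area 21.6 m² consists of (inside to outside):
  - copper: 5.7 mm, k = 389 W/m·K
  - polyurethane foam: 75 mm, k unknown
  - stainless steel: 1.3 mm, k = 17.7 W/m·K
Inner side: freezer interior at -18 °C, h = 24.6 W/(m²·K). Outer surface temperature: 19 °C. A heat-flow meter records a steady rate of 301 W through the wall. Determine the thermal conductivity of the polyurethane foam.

k ≈ 0.0287 W/(m·K)

Series thermal resistances:
R_inner film = 1/(h_i·A) = 1/(24.6×21.6) = 0.001882 K/W
R_copper = L/(kA) = 0.0057/(389×21.6) = 6.784×10^-7 K/W
R_stainless steel = L/(kA) = 0.0013/(17.7×21.6) = 3.4×10^-6 K/W
Sum of known resistances R_other = 0.001886 K/W
Total R = ΔT/Q = 37/301 = 0.1229 K/W
R_polyurethane foam = R_total − R_other = 0.121 K/W
k = L/(R·A) = 0.075/(0.121×21.6)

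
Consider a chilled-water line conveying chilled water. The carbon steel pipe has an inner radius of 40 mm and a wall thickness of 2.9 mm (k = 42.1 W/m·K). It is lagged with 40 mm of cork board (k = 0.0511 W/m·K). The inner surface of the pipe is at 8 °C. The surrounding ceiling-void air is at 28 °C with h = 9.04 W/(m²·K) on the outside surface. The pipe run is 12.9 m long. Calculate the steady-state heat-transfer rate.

For a radial system each layer contributes R = ln(r_out/r_in)/(2πkL); films add R = 1/(hA).
R_carbon steel pipe wall = ln(42.9/40)/(2π×42.1×12.9) = 2.051×10^-5 K/W
R_cork board = ln(82.9/42.9)/(2π×0.0511×12.9) = 0.1591 K/W
R_outer film = 1/(h_o·2πr_oL) = 1/(9.04×2π×0.0829×12.9) = 0.01646 K/W
R_total = 0.1755 K/W
Q = ΔT/R_total = 20/0.1755

Q ≈ 114 W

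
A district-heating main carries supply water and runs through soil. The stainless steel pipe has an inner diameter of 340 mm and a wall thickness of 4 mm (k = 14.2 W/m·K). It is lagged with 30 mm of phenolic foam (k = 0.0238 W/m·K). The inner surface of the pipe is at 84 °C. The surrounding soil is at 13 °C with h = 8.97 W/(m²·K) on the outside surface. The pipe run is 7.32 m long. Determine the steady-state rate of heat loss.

Treating each annulus and film as a series resistance:
R_stainless steel pipe wall = ln(174/170)/(2π×14.2×7.32) = 3.561×10^-5 K/W
R_phenolic foam = ln(204/174)/(2π×0.0238×7.32) = 0.1453 K/W
R_outer film = 1/(h_o·2πr_oL) = 1/(8.97×2π×0.204×7.32) = 0.01188 K/W
R_total = 0.1572 K/W
Q = ΔT/R_total = 71/0.1572

Q ≈ 452 W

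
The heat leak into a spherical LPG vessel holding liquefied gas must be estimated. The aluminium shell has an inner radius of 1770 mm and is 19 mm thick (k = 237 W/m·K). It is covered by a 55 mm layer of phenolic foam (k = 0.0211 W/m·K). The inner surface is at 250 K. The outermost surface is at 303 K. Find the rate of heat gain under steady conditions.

For a spherical shell R = (1/r₁ − 1/r₂)/(4πk); film R = 1/(h·4πr²). In series:
R_aluminium shell = (1/1.77 − 1/1.789)/(4π×237) = 2.015×10^-6 K/W
R_phenolic foam = (1/1.789 − 1/1.844)/(4π×0.0211) = 0.06288 K/W
R_total = 0.06288 K/W
Q = ΔT/R_total = 53/0.06288

Q ≈ 843 W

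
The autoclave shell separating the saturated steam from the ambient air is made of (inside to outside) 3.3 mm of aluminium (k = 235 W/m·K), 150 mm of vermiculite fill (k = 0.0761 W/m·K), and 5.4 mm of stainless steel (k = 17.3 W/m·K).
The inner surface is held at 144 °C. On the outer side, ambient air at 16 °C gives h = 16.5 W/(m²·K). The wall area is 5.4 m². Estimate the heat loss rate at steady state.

Model the wall as resistances in series:
R_aluminium = L/(kA) = 0.0033/(235×5.4) = 2.6×10^-6 K/W
R_vermiculite fill = L/(kA) = 0.15/(0.0761×5.4) = 0.365 K/W
R_stainless steel = L/(kA) = 0.0054/(17.3×5.4) = 5.78×10^-5 K/W
R_outer film = 1/(h_o·A) = 1/(16.5×5.4) = 0.01122 K/W
R_total = 0.3763 K/W
Q = ΔT / R_total = 128 / 0.3763

Q ≈ 340 W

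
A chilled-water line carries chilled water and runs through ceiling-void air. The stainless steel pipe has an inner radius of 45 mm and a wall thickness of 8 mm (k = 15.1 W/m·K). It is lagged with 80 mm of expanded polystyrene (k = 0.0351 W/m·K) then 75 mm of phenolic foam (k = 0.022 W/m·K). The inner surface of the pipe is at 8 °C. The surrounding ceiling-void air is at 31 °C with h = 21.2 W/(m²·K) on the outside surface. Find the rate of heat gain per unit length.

Radial resistances (cylindrical: R_cond = ln(r_o/r_i)/(2πkL), R_conv = 1/(h·2πrL)):
R_stainless steel pipe wall = ln(53/45)/(2π×15.1×1) = 0.001725 K/W
R_expanded polystyrene = ln(133/53)/(2π×0.0351×1) = 4.172 K/W
R_phenolic foam = ln(208/133)/(2π×0.022×1) = 3.235 K/W
R_outer film = 1/(h_o·2πr_oL) = 1/(21.2×2π×0.208×1) = 0.03609 K/W
R_total = 7.445 K/W
Q = ΔT/R_total = 23/7.445

q′ ≈ 3.09 W/m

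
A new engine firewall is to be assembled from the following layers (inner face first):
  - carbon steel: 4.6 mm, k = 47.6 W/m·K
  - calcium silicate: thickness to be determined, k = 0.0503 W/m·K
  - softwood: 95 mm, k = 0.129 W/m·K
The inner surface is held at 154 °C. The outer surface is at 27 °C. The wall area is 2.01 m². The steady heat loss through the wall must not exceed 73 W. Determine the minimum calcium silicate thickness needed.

L ≈ 139 mm

Thermal resistances in series:
R_carbon steel = L/(kA) = 0.0046/(47.6×2.01) = 4.808×10^-5 K/W
R_softwood = L/(kA) = 0.095/(0.129×2.01) = 0.3664 K/W
Sum of the known resistances R_other = 0.3664 K/W
Required total resistance R_tot = ΔT/Q_allow = 127/73 = 1.74 K/W
R_calcium silicate = R_tot − R_other = 1.373 K/W
L = R·k·A = 1.373×0.0503×2.01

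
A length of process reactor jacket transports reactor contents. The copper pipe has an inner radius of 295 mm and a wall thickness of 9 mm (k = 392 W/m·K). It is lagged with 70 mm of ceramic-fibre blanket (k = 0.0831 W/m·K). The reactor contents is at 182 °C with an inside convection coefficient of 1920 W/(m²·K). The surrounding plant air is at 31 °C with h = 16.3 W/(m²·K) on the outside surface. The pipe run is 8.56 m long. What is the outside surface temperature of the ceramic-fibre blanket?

T ≈ 40.3 °C

Per-layer cylindrical resistances, series-summed:
R_inner film = 1/(h_i·2πr₁L) = 1/(1920×2π×0.295×8.56) = 3.283×10^-5 K/W
R_copper pipe wall = ln(304/295)/(2π×392×8.56) = 1.425×10^-6 K/W
R_ceramic-fibre blanket = ln(374/304)/(2π×0.0831×8.56) = 0.04637 K/W
R_outer film = 1/(h_o·2πr_oL) = 1/(16.3×2π×0.374×8.56) = 0.00305 K/W
R_total = 0.04945 K/W
Q = ΔT/R_total = 151/0.04945
Q = 3050 W
T_interface = T_inner − Q·ΣR(inner→interface) = 182 − 3050×0.0464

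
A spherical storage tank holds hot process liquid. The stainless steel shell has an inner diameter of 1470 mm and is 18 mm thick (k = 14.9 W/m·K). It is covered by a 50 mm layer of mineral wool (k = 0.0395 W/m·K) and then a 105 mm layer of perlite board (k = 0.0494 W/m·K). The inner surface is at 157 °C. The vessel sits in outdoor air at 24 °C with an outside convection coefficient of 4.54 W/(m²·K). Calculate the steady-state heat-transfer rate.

Radial (spherical) resistances in series:
R_stainless steel shell = (1/0.735 − 1/0.753)/(4π×14.9) = 1.737×10^-4 K/W
R_mineral wool = (1/0.753 − 1/0.803)/(4π×0.0395) = 0.1666 K/W
R_perlite board = (1/0.803 − 1/0.908)/(4π×0.0494) = 0.232 K/W
R_outer film = 1/(h·4πr_o²) = 1/(4.54×4π×0.908²) = 0.02126 K/W
R_total = 0.42 K/W
Q = ΔT/R_total = 133/0.42

Q ≈ 317 W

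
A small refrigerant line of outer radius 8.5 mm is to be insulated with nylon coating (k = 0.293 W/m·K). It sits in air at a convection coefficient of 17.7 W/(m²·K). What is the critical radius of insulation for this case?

r_cr ≈ 16.6 mm

For a cylinder r_cr = k/h = 0.293/17.7
r_cr = 16.6 mm; since the bare radius (8.5 mm) is below r_cr, adding a thin layer of insulation will *increase* heat loss.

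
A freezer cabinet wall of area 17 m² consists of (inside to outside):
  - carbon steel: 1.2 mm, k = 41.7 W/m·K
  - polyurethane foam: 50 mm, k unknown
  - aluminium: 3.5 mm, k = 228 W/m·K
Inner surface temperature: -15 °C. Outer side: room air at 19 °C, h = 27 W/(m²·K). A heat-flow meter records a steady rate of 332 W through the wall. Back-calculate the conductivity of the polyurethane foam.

Using the resistance-network approach (series):
R_carbon steel = L/(kA) = 0.0012/(41.7×17) = 1.693×10^-6 K/W
R_aluminium = L/(kA) = 0.0035/(228×17) = 9.03×10^-7 K/W
R_outer film = 1/(h_o·A) = 1/(27×17) = 0.002179 K/W
Sum of known resistances R_other = 0.002181 K/W
Total R = ΔT/Q = 34/332 = 0.1024 K/W
R_polyurethane foam = R_total − R_other = 0.1002 K/W
k = L/(R·A) = 0.05/(0.1002×17)

k ≈ 0.0293 W/(m·K)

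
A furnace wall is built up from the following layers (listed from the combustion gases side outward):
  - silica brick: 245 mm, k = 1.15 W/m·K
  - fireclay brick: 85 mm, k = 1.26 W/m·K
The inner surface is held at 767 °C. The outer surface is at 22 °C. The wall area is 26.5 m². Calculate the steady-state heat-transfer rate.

Using the resistance-network approach (series):
R_silica brick = L/(kA) = 0.245/(1.15×26.5) = 0.008039 K/W
R_fireclay brick = L/(kA) = 0.085/(1.26×26.5) = 0.002546 K/W
R_total = 0.01059 K/W
Q = ΔT / R_total = 745 / 0.01059

Q ≈ 70400 W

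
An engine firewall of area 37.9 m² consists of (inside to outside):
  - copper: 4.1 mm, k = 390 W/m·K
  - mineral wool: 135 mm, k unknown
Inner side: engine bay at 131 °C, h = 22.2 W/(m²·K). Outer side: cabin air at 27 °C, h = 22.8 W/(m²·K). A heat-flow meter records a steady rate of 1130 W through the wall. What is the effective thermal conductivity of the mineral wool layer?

Using the resistance-network approach (series):
R_inner film = 1/(h_i·A) = 1/(22.2×37.9) = 0.001189 K/W
R_copper = L/(kA) = 0.0041/(390×37.9) = 2.774×10^-7 K/W
R_outer film = 1/(h_o·A) = 1/(22.8×37.9) = 0.001157 K/W
Sum of known resistances R_other = 0.002346 K/W
Total R = ΔT/Q = 104/1130 = 0.09204 K/W
R_mineral wool = R_total − R_other = 0.08969 K/W
k = L/(R·A) = 0.135/(0.08969×37.9)

k ≈ 0.0397 W/(m·K)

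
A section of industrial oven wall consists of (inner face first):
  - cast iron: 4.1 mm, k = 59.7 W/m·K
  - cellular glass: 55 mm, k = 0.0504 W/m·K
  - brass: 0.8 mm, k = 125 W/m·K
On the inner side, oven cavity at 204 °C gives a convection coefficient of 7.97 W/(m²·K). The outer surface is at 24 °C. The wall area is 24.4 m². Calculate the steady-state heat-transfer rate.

Q ≈ 3610 W

Using the resistance-network approach (series):
R_inner film = 1/(h_i·A) = 1/(7.97×24.4) = 0.005142 K/W
R_cast iron = L/(kA) = 0.0041/(59.7×24.4) = 2.815×10^-6 K/W
R_cellular glass = L/(kA) = 0.055/(0.0504×24.4) = 0.04472 K/W
R_brass = L/(kA) = 0.0008/(125×24.4) = 2.623×10^-7 K/W
R_total = 0.04987 K/W
Q = ΔT / R_total = 180 / 0.04987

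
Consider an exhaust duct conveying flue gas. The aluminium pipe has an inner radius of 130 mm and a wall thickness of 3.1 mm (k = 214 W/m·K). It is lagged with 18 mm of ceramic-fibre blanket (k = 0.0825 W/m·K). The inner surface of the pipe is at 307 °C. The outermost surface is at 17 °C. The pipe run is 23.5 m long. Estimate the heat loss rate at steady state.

Cylindrical conduction, so R = ln(r₂/r₁)/(2πkL) per layer, in series:
R_aluminium pipe wall = ln(133.1/130)/(2π×214×23.5) = 7.458×10^-7 K/W
R_ceramic-fibre blanket = ln(151.1/133.1)/(2π×0.0825×23.5) = 0.01041 K/W
R_total = 0.01041 K/W
Q = ΔT/R_total = 290/0.01041

Q ≈ 27800 W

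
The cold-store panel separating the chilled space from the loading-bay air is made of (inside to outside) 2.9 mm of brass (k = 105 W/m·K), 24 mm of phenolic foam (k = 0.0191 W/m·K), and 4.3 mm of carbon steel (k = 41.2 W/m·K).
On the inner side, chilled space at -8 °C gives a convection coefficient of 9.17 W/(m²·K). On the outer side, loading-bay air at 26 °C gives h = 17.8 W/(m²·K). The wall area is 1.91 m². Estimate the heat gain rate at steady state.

Model the wall as resistances in series:
R_inner film = 1/(h_i·A) = 1/(9.17×1.91) = 0.05709 K/W
R_brass = L/(kA) = 0.0029/(105×1.91) = 1.446×10^-5 K/W
R_phenolic foam = L/(kA) = 0.024/(0.0191×1.91) = 0.6579 K/W
R_carbon steel = L/(kA) = 0.0043/(41.2×1.91) = 5.464×10^-5 K/W
R_outer film = 1/(h_o·A) = 1/(17.8×1.91) = 0.02941 K/W
R_total = 0.7445 K/W
Q = ΔT / R_total = 34 / 0.7445

Q ≈ 45.7 W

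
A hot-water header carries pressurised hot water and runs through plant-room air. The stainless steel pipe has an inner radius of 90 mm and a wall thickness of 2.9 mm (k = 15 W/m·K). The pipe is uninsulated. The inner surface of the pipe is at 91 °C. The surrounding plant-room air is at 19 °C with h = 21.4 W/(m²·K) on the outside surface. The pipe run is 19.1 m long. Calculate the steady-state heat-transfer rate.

Q ≈ 17100 W

Per-layer cylindrical resistances, series-summed:
R_stainless steel pipe wall = ln(92.9/90)/(2π×15×19.1) = 1.762×10^-5 K/W
R_outer film = 1/(h_o·2πr_oL) = 1/(21.4×2π×0.0929×19.1) = 0.004191 K/W
R_total = 0.004209 K/W
Q = ΔT/R_total = 72/0.004209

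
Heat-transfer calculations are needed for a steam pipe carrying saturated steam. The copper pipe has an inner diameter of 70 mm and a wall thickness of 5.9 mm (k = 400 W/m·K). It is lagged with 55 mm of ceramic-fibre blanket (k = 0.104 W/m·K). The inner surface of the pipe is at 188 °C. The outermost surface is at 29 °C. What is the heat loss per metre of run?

Cylindrical conduction, so R = ln(r₂/r₁)/(2πkL) per layer, in series:
R_copper pipe wall = ln(40.9/35)/(2π×400×1) = 6.198×10^-5 K/W
R_ceramic-fibre blanket = ln(95.9/40.9)/(2π×0.104×1) = 1.304 K/W
R_total = 1.304 K/W
Q = ΔT/R_total = 159/1.304

q′ ≈ 122 W/m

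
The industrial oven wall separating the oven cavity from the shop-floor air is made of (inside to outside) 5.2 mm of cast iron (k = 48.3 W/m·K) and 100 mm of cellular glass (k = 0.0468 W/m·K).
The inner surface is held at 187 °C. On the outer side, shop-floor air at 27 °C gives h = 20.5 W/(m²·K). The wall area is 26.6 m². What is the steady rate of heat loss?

Q ≈ 1950 W

Thermal resistances in series:
R_cast iron = L/(kA) = 0.0052/(48.3×26.6) = 4.047×10^-6 K/W
R_cellular glass = L/(kA) = 0.1/(0.0468×26.6) = 0.08033 K/W
R_outer film = 1/(h_o·A) = 1/(20.5×26.6) = 0.001834 K/W
R_total = 0.08217 K/W
Q = ΔT / R_total = 160 / 0.08217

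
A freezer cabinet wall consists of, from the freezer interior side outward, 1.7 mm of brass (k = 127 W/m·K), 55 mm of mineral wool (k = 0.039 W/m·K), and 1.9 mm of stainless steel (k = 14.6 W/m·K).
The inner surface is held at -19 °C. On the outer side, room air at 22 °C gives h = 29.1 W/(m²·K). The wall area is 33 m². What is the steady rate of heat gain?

Q ≈ 936 W

Series thermal resistances:
R_brass = L/(kA) = 0.0017/(127×33) = 4.056×10^-7 K/W
R_mineral wool = L/(kA) = 0.055/(0.039×33) = 0.04274 K/W
R_stainless steel = L/(kA) = 0.0019/(14.6×33) = 3.944×10^-6 K/W
R_outer film = 1/(h_o·A) = 1/(29.1×33) = 0.001041 K/W
R_total = 0.04378 K/W
Q = ΔT / R_total = 41 / 0.04378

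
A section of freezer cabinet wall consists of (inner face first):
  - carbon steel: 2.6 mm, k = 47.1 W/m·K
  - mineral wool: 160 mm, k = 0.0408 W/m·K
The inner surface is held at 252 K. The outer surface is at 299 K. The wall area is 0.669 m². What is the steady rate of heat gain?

Treating each layer as a thermal resistance in series:
R_carbon steel = L/(kA) = 0.0026/(47.1×0.669) = 8.251×10^-5 K/W
R_mineral wool = L/(kA) = 0.16/(0.0408×0.669) = 5.862 K/W
R_total = 5.862 K/W
Q = ΔT / R_total = 47 / 5.862

Q ≈ 8.02 W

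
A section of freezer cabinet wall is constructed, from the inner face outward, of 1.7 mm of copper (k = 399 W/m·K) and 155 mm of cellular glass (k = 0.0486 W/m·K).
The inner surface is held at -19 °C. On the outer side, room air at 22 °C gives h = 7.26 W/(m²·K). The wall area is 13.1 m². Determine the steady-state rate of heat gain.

Series thermal resistances:
R_copper = L/(kA) = 0.0017/(399×13.1) = 3.252×10^-7 K/W
R_cellular glass = L/(kA) = 0.155/(0.0486×13.1) = 0.2435 K/W
R_outer film = 1/(h_o·A) = 1/(7.26×13.1) = 0.01051 K/W
R_total = 0.254 K/W
Q = ΔT / R_total = 41 / 0.254

Q ≈ 161 W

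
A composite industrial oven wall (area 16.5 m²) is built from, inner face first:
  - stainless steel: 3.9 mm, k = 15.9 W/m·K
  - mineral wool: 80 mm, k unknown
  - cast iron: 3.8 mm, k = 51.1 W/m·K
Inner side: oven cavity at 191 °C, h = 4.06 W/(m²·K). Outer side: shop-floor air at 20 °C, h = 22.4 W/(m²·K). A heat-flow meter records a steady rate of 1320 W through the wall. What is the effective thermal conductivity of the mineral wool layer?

Thermal resistances in series:
R_inner film = 1/(h_i·A) = 1/(4.06×16.5) = 0.01493 K/W
R_stainless steel = L/(kA) = 0.0039/(15.9×16.5) = 1.487×10^-5 K/W
R_cast iron = L/(kA) = 0.0038/(51.1×16.5) = 4.507×10^-6 K/W
R_outer film = 1/(h_o·A) = 1/(22.4×16.5) = 0.002706 K/W
Sum of known resistances R_other = 0.01765 K/W
Total R = ΔT/Q = 171/1320 = 0.1295 K/W
R_mineral wool = R_total − R_other = 0.1119 K/W
k = L/(R·A) = 0.08/(0.1119×16.5)

k ≈ 0.0433 W/(m·K)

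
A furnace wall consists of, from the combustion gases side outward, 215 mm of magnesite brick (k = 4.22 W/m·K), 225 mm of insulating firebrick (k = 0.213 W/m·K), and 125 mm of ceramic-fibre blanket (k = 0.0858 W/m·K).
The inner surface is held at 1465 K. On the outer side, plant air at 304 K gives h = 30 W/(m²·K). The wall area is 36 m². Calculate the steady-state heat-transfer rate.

Treating each layer as a thermal resistance in series:
R_magnesite brick = L/(kA) = 0.215/(4.22×36) = 0.001415 K/W
R_insulating firebrick = L/(kA) = 0.225/(0.213×36) = 0.02934 K/W
R_ceramic-fibre blanket = L/(kA) = 0.125/(0.0858×36) = 0.04047 K/W
R_outer film = 1/(h_o·A) = 1/(30×36) = 9.259×10^-4 K/W
R_total = 0.07215 K/W
Q = ΔT / R_total = 1161 / 0.07215

Q ≈ 16100 W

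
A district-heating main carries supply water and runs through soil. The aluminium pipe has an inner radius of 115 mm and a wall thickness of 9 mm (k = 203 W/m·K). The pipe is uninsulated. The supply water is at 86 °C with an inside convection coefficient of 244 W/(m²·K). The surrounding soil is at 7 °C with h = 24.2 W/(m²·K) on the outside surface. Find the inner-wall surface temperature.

Cylindrical conduction, so R = ln(r₂/r₁)/(2πkL) per layer, in series:
R_inner film = 1/(h_i·2πr₁L) = 1/(244×2π×0.115×1) = 0.005672 K/W
R_aluminium pipe wall = ln(124/115)/(2π×203×1) = 5.908×10^-5 K/W
R_outer film = 1/(h_o·2πr_oL) = 1/(24.2×2π×0.124×1) = 0.05304 K/W
R_total = 0.05877 K/W
Q = ΔT/R_total = 79/0.05877
Q = 1340 W/m
T_interface = T_inner − Q·ΣR(inner→interface) = 86 − 1340×0.005672

T ≈ 78.4 °C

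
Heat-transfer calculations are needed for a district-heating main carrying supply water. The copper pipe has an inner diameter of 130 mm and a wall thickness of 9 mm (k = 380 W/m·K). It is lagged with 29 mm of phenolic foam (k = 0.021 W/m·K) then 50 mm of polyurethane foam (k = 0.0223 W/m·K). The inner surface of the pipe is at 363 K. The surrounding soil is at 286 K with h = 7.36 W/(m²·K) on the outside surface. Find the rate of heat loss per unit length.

Treating each annulus and film as a series resistance:
R_copper pipe wall = ln(74/65)/(2π×380×1) = 5.431×10^-5 K/W
R_phenolic foam = ln(103/74)/(2π×0.021×1) = 2.506 K/W
R_polyurethane foam = ln(153/103)/(2π×0.0223×1) = 2.824 K/W
R_outer film = 1/(h_o·2πr_oL) = 1/(7.36×2π×0.153×1) = 0.1413 K/W
R_total = 5.472 K/W
Q = ΔT/R_total = 77/5.472

q′ ≈ 14.1 W/m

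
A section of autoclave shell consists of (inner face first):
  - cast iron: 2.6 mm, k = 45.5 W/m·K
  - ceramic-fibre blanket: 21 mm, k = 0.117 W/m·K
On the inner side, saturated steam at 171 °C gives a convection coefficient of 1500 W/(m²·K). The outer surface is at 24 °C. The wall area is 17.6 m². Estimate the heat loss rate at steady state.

Treating each layer as a thermal resistance in series:
R_inner film = 1/(h_i·A) = 1/(1500×17.6) = 3.788×10^-5 K/W
R_cast iron = L/(kA) = 0.0026/(45.5×17.6) = 3.247×10^-6 K/W
R_ceramic-fibre blanket = L/(kA) = 0.021/(0.117×17.6) = 0.0102 K/W
R_total = 0.01024 K/W
Q = ΔT / R_total = 147 / 0.01024

Q ≈ 14400 W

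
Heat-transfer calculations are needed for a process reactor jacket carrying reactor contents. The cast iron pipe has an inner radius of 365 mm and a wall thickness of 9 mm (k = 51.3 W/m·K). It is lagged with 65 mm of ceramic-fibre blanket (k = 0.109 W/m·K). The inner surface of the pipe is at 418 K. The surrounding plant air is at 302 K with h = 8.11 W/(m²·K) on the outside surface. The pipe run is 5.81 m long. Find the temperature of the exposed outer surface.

Per-layer cylindrical resistances, series-summed:
R_cast iron pipe wall = ln(374/365)/(2π×51.3×5.81) = 1.301×10^-5 K/W
R_ceramic-fibre blanket = ln(439/374)/(2π×0.109×5.81) = 0.04027 K/W
R_outer film = 1/(h_o·2πr_oL) = 1/(8.11×2π×0.439×5.81) = 0.007694 K/W
R_total = 0.04798 K/W
Q = ΔT/R_total = 116/0.04798
Q = 2420 W
T_interface = T_inner − Q·ΣR(inner→interface) = 418 − 2420×0.04028

T ≈ 321 K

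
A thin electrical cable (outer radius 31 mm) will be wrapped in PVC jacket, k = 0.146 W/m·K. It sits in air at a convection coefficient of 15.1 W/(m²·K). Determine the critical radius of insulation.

For a cylinder r_cr = k/h = 0.146/15.1
r_cr = 9.67 mm; since the bare radius (31 mm) is above r_cr, any added insulation will reduce heat loss.

r_cr ≈ 9.67 mm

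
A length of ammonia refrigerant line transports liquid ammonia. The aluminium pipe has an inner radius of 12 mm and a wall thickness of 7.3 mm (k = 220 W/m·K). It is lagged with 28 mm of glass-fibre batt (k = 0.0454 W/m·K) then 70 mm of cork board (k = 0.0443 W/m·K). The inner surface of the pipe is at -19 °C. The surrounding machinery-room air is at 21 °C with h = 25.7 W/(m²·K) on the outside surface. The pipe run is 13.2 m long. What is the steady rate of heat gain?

Cylindrical conduction, so R = ln(r₂/r₁)/(2πkL) per layer, in series:
R_aluminium pipe wall = ln(19.3/12)/(2π×220×13.2) = 2.604×10^-5 K/W
R_glass-fibre batt = ln(47.3/19.3)/(2π×0.0454×13.2) = 0.2381 K/W
R_cork board = ln(117.3/47.3)/(2π×0.0443×13.2) = 0.2472 K/W
R_outer film = 1/(h_o·2πr_oL) = 1/(25.7×2π×0.1173×13.2) = 0.004 K/W
R_total = 0.4893 K/W
Q = ΔT/R_total = 40/0.4893

Q ≈ 81.8 W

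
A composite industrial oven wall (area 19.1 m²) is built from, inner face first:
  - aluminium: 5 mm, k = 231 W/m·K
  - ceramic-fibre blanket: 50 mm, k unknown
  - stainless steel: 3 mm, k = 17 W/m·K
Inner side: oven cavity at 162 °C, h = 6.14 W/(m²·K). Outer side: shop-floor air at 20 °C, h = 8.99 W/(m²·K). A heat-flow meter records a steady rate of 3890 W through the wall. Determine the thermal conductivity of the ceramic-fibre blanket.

k ≈ 0.118 W/(m·K)

Thermal resistances in series:
R_inner film = 1/(h_i·A) = 1/(6.14×19.1) = 0.008527 K/W
R_aluminium = L/(kA) = 0.005/(231×19.1) = 1.133×10^-6 K/W
R_stainless steel = L/(kA) = 0.003/(17×19.1) = 9.239×10^-6 K/W
R_outer film = 1/(h_o·A) = 1/(8.99×19.1) = 0.005824 K/W
Sum of known resistances R_other = 0.01436 K/W
Total R = ΔT/Q = 142/3890 = 0.0365 K/W
R_ceramic-fibre blanket = R_total − R_other = 0.02214 K/W
k = L/(R·A) = 0.05/(0.02214×19.1)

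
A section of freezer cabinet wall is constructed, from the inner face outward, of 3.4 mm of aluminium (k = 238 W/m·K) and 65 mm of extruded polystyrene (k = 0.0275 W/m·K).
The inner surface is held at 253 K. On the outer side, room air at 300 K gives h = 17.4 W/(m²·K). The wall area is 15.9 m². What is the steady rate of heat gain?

Series thermal resistances:
R_aluminium = L/(kA) = 0.0034/(238×15.9) = 8.985×10^-7 K/W
R_extruded polystyrene = L/(kA) = 0.065/(0.0275×15.9) = 0.1487 K/W
R_outer film = 1/(h_o·A) = 1/(17.4×15.9) = 0.003615 K/W
R_total = 0.1523 K/W
Q = ΔT / R_total = 47 / 0.1523

Q ≈ 309 W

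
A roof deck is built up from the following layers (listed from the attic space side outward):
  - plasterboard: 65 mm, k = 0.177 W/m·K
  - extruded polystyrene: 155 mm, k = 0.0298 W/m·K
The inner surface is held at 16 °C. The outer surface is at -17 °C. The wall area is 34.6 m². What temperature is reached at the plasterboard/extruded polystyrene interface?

T ≈ 13.8 °C

Using the resistance-network approach (series):
R_plasterboard = L/(kA) = 0.065/(0.177×34.6) = 0.01061 K/W
R_extruded polystyrene = L/(kA) = 0.155/(0.0298×34.6) = 0.1503 K/W
R_total = 0.1609 K/W;  Q = ΔT/R_total = 33/0.1609 = 205 W
T_interface = T_inner − Q·ΣR(inner→interface) = 16 − 205×0.01061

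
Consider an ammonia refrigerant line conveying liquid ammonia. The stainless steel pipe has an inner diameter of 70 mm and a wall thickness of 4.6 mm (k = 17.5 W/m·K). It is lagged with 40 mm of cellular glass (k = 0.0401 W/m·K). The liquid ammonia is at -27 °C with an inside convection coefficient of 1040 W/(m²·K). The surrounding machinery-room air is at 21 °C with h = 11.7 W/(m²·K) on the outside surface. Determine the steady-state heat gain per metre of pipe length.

q′ ≈ 16.3 W/m

Cylindrical conduction, so R = ln(r₂/r₁)/(2πkL) per layer, in series:
R_inner film = 1/(h_i·2πr₁L) = 1/(1040×2π×0.035×1) = 0.004372 K/W
R_stainless steel pipe wall = ln(39.6/35)/(2π×17.5×1) = 0.001123 K/W
R_cellular glass = ln(79.6/39.6)/(2π×0.0401×1) = 2.771 K/W
R_outer film = 1/(h_o·2πr_oL) = 1/(11.7×2π×0.0796×1) = 0.1709 K/W
R_total = 2.947 K/W
Q = ΔT/R_total = 48/2.947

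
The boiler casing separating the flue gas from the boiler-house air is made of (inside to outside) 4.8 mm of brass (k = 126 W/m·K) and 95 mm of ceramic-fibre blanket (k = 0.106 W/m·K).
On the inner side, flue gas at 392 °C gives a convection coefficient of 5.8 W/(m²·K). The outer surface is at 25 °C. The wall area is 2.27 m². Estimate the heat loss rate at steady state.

Q ≈ 780 W

Series thermal resistances:
R_inner film = 1/(h_i·A) = 1/(5.8×2.27) = 0.07595 K/W
R_brass = L/(kA) = 0.0048/(126×2.27) = 1.678×10^-5 K/W
R_ceramic-fibre blanket = L/(kA) = 0.095/(0.106×2.27) = 0.3948 K/W
R_total = 0.4708 K/W
Q = ΔT / R_total = 367 / 0.4708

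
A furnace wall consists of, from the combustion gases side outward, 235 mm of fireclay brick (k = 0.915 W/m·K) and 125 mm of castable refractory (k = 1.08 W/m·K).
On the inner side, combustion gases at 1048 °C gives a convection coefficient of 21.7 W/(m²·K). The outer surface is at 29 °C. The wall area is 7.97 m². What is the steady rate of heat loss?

Q ≈ 19400 W

Thermal resistances in series:
R_inner film = 1/(h_i·A) = 1/(21.7×7.97) = 0.005782 K/W
R_fireclay brick = L/(kA) = 0.235/(0.915×7.97) = 0.03222 K/W
R_castable refractory = L/(kA) = 0.125/(1.08×7.97) = 0.01452 K/W
R_total = 0.05253 K/W
Q = ΔT / R_total = 1019 / 0.05253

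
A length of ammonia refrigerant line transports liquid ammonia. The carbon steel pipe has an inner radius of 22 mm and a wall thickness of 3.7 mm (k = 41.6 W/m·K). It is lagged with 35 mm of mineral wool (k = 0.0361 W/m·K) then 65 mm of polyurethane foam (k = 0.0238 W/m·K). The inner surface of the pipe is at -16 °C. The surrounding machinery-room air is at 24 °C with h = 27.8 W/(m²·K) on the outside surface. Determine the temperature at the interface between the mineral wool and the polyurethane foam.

Per-layer cylindrical resistances, series-summed:
R_carbon steel pipe wall = ln(25.7/22)/(2π×41.6×1) = 5.947×10^-4 K/W
R_mineral wool = ln(60.7/25.7)/(2π×0.0361×1) = 3.789 K/W
R_polyurethane foam = ln(125.7/60.7)/(2π×0.0238×1) = 4.868 K/W
R_outer film = 1/(h_o·2πr_oL) = 1/(27.8×2π×0.1257×1) = 0.04554 K/W
R_total = 8.703 K/W
Q = ΔT/R_total = 40/8.703
Q = 4.6 W/m
T_interface = T_inner + Q·ΣR(inner→interface) = -16 + 4.6×3.79

T ≈ 1.42 °C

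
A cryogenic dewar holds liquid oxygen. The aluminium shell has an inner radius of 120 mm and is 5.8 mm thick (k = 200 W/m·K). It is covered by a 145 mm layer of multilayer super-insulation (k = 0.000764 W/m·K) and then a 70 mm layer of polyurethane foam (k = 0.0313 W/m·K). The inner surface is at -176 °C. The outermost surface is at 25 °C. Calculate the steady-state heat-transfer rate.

Q ≈ 0.451 W

For a spherical shell R = (1/r₁ − 1/r₂)/(4πk); film R = 1/(h·4πr²). In series:
R_aluminium shell = (1/0.12 − 1/0.1258)/(4π×200) = 1.529×10^-4 K/W
R_multilayer super-insulation = (1/0.1258 − 1/0.2708)/(4π×0.000764) = 443.3 K/W
R_polyurethane foam = (1/0.2708 − 1/0.3408)/(4π×0.0313) = 1.928 K/W
R_total = 445.3 K/W
Q = ΔT/R_total = 201/445.3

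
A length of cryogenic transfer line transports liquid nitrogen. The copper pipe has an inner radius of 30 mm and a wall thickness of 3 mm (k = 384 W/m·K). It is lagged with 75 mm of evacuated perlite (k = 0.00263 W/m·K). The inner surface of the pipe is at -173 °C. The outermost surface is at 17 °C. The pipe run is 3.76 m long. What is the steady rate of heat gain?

Per-layer cylindrical resistances, series-summed:
R_copper pipe wall = ln(33/30)/(2π×384×3.76) = 1.051×10^-5 K/W
R_evacuated perlite = ln(108/33)/(2π×0.00263×3.76) = 19.08 K/W
R_total = 19.08 K/W
Q = ΔT/R_total = 190/19.08

Q ≈ 9.96 W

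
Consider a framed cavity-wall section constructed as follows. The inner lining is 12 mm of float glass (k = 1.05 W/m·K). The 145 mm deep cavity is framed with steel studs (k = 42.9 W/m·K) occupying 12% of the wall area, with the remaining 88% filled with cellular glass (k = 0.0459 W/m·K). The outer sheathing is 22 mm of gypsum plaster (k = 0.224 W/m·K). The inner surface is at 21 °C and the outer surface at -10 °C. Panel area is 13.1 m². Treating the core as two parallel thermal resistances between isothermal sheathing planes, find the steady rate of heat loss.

Sheathing layers in series; stud and cavity paths in parallel between them.
R_inner = 0.012/(1.05×13.1) = 8.724×10^-4 K/W
R_stud  = 0.145/(42.9×0.12×13.1) = 0.00215 K/W
R_cav   = 0.145/(0.0459×0.88×13.1) = 0.274 K/W
1/R_core = 1/R_stud + 1/R_cav → R_core = 0.002133 K/W
R_outer = 0.022/(0.224×13.1) = 0.007497 K/W
R_total = 0.0105 K/W
Q = ΔT/R_total = 31/0.0105

Q ≈ 2950 W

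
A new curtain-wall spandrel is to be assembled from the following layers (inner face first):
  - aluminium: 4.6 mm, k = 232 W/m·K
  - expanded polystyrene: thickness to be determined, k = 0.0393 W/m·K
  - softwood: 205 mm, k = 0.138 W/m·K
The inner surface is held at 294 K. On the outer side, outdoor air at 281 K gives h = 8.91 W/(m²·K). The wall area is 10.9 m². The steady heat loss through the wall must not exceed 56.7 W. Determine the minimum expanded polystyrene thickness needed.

L ≈ 35.4 mm

Using the resistance-network approach (series):
R_aluminium = L/(kA) = 0.0046/(232×10.9) = 1.819×10^-6 K/W
R_softwood = L/(kA) = 0.205/(0.138×10.9) = 0.1363 K/W
R_outer film = 1/(h_o·A) = 1/(8.91×10.9) = 0.0103 K/W
Sum of the known resistances R_other = 0.1466 K/W
Required total resistance R_tot = ΔT/Q_allow = 13/56.7 = 0.2293 K/W
R_expanded polystyrene = R_tot − R_other = 0.08269 K/W
L = R·k·A = 0.08269×0.0393×10.9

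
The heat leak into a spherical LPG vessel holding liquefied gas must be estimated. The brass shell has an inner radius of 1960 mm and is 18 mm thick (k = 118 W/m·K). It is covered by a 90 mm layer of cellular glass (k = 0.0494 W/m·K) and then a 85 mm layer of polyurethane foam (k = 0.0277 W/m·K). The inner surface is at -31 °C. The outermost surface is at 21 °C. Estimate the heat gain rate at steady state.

Q ≈ 576 W

For a spherical shell R = (1/r₁ − 1/r₂)/(4πk); film R = 1/(h·4πr²). In series:
R_brass shell = (1/1.96 − 1/1.978)/(4π×118) = 3.131×10^-6 K/W
R_cellular glass = (1/1.978 − 1/2.068)/(4π×0.0494) = 0.03544 K/W
R_polyurethane foam = (1/2.068 − 1/2.153)/(4π×0.0277) = 0.05484 K/W
R_total = 0.09029 K/W
Q = ΔT/R_total = 52/0.09029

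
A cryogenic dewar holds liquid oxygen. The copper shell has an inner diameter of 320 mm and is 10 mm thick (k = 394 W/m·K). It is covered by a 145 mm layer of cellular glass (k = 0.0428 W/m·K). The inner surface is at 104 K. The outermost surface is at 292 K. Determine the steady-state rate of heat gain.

Q ≈ 37.3 W

Radial (spherical) resistances in series:
R_copper shell = (1/0.16 − 1/0.17)/(4π×394) = 7.425×10^-5 K/W
R_cellular glass = (1/0.17 − 1/0.315)/(4π×0.0428) = 5.034 K/W
R_total = 5.035 K/W
Q = ΔT/R_total = 188/5.035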